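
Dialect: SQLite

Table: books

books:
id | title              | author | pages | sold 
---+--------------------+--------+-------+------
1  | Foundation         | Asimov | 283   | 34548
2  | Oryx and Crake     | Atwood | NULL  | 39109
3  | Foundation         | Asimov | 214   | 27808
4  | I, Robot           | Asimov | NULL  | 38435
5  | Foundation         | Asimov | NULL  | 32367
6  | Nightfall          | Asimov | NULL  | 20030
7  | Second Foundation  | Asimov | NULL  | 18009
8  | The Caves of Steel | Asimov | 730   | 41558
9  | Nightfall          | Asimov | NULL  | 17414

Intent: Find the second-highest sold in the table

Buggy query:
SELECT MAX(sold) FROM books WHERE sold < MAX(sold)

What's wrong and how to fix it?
Bug: The inner MAX is an aggregate inside WHERE, which is not allowed

Fix: Compute the overall MAX in a subquery, then take MAX of rows below it

Corrected query:
SELECT MAX(sold) FROM books WHERE sold < (SELECT MAX(sold) FROM books)

Result:
MAX(sold)
---------
39109    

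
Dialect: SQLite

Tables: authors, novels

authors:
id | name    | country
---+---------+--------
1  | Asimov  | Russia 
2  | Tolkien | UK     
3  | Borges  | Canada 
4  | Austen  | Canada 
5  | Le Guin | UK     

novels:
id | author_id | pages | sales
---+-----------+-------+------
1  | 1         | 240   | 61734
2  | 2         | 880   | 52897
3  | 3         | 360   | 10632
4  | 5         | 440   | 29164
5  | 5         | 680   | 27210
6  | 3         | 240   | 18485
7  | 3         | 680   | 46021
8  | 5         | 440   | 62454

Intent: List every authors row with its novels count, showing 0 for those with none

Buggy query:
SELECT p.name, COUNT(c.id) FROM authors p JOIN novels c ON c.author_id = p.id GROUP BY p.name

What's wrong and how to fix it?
Bug: An inner join excludes parents with zero children

Fix: Switch to LEFT JOIN to retain unmatched parent rows

Corrected query:
SELECT p.name, COUNT(c.id) FROM authors p LEFT JOIN novels c ON c.author_id = p.id GROUP BY p.name

Result:
name    | COUNT(c.id)
--------+------------
Asimov  | 1          
Austen  | 0          
Borges  | 3          
Le Guin | 3          
Tolkien | 1          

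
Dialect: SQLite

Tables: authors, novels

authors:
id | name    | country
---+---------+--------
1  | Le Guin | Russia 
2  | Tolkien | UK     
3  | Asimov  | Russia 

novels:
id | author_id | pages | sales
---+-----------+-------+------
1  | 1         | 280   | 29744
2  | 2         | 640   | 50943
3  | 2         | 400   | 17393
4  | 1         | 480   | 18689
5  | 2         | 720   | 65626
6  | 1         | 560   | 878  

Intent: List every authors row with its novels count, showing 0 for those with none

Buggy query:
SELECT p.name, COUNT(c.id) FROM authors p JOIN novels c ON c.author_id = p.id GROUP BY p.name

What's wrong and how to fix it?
Bug: An inner join excludes parents with zero children

Fix: Use LEFT JOIN so parents without children still appear (COUNT(c.id) gives 0)

Corrected query:
SELECT p.name, COUNT(c.id) FROM authors p LEFT JOIN novels c ON c.author_id = p.id GROUP BY p.name

Result:
name    | COUNT(c.id)
--------+------------
Asimov  | 0          
Le Guin | 3          
Tolkien | 3          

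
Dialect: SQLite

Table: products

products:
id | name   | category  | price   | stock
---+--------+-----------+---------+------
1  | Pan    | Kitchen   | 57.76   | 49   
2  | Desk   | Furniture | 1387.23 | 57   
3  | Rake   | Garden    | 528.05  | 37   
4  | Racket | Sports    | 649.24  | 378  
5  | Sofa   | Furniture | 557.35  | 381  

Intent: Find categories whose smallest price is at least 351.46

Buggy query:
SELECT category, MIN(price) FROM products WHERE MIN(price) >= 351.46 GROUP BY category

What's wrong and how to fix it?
Bug: MIN() in WHERE is a misuse of aggregate

Fix: Replace WHERE with HAVING after the GROUP BY

Corrected query:
SELECT category, MIN(price) FROM products GROUP BY category HAVING MIN(price) >= 351.46

Result:
category  | MIN(price)
----------+-----------
Furniture | 557.35    
Garden    | 528.05    
Sports    | 649.24    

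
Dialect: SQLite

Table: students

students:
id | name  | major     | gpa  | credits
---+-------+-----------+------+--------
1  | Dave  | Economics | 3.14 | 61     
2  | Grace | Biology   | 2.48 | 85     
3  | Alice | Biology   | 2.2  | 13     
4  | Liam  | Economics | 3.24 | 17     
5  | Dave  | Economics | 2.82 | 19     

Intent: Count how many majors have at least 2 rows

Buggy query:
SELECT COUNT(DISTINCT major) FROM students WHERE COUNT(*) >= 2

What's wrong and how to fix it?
Bug: WHERE filters individual rows, not groups, so a group-level COUNT is invalid there

Fix: Use a subquery that GROUPs and filters with HAVING, then count its rows

Corrected query:
SELECT COUNT(*) FROM (SELECT major FROM students GROUP BY major HAVING COUNT(*) >= 2)

Result:
COUNT(*)
--------
2       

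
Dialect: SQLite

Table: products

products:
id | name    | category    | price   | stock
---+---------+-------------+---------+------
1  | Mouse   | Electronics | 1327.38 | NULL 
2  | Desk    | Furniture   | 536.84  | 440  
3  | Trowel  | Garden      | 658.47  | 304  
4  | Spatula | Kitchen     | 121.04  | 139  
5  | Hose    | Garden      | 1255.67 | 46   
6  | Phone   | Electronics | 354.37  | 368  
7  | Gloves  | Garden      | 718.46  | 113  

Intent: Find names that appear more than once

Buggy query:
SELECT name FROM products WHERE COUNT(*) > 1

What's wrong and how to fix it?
Bug: WHERE can't reference COUNT(*); aggregates are computed after WHERE

Fix: GROUP BY name, then filter groups with HAVING COUNT(*) > 1

Corrected query:
SELECT name FROM products GROUP BY name HAVING COUNT(*) > 1

Result:
(no rows)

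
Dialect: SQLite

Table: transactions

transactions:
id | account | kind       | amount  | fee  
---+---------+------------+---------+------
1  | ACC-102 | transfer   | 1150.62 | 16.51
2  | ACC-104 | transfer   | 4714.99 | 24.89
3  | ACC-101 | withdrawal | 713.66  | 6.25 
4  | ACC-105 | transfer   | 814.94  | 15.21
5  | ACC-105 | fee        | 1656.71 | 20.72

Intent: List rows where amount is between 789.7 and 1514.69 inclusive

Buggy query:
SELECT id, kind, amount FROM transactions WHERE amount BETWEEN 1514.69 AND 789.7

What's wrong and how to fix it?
Bug: The bounds are reversed; BETWEEN a AND b requires a <= b to match anything

Fix: Write BETWEEN 789.7 AND 1514.69

Corrected query:
SELECT id, kind, amount FROM transactions WHERE amount BETWEEN 789.7 AND 1514.69

Result:
id | kind     | amount 
---+----------+--------
1  | transfer | 1150.62
4  | transfer | 814.94 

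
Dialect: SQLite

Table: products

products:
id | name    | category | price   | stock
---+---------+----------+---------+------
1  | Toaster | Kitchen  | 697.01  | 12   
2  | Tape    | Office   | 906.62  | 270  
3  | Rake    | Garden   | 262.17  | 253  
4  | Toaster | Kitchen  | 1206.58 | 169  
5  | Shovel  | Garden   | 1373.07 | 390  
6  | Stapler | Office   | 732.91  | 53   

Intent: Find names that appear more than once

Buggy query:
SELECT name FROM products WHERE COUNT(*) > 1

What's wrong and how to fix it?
Bug: COUNT(*) is an aggregate and cannot be used in WHERE

Fix: GROUP BY name, then filter groups with HAVING COUNT(*) > 1

Corrected query:
SELECT name FROM products GROUP BY name HAVING COUNT(*) > 1

Result:
name   
-------
Toaster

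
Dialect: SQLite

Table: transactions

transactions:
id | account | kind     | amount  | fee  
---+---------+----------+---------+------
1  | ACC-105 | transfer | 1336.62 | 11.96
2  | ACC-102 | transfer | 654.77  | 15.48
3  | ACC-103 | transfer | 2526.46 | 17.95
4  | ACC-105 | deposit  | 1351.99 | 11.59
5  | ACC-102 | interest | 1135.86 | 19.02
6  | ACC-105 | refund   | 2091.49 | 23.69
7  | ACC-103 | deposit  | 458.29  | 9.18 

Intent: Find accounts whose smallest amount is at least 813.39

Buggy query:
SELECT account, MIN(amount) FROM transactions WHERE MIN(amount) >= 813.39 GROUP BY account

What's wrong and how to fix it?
Bug: Aggregates like MIN are computed per group after WHERE runs

Fix: Replace WHERE with HAVING after the GROUP BY

Corrected query:
SELECT account, MIN(amount) FROM transactions GROUP BY account HAVING MIN(amount) >= 813.39

Result:
account | MIN(amount)
--------+------------
ACC-105 | 1336.62    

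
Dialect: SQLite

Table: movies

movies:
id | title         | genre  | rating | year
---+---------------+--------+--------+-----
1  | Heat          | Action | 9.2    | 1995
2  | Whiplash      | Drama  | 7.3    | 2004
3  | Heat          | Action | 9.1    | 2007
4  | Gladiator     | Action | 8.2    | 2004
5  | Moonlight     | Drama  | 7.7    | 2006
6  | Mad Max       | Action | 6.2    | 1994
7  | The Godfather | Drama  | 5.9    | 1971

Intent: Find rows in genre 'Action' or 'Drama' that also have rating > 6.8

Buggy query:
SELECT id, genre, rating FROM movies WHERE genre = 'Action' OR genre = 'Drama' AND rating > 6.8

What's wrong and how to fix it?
Bug: AND binds tighter than OR, so this parses as genre = 'Action' OR (genre = 'Drama' AND rating > 6.8)

Fix: Group the OR with parentheses (or use IN), then AND the threshold

Corrected query:
SELECT id, genre, rating FROM movies WHERE (genre = 'Action' OR genre = 'Drama') AND rating > 6.8

Result:
id | genre  | rating
---+--------+-------
1  | Action | 9.2   
2  | Drama  | 7.3   
3  | Action | 9.1   
4  | Action | 8.2   
5  | Drama  | 7.7   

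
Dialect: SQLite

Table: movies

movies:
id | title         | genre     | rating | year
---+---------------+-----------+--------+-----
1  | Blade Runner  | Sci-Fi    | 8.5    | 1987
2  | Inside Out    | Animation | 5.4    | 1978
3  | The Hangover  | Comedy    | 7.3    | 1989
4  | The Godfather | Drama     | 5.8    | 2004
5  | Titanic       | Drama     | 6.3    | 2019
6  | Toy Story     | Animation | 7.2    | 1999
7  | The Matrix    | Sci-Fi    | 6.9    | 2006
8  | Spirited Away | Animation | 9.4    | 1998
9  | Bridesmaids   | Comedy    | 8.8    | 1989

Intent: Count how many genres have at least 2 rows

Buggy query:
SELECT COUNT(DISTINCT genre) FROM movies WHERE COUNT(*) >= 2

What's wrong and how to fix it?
Bug: COUNT(*) cannot appear in WHERE; the per-group count doesn't exist yet

Fix: Use a subquery that GROUPs and filters with HAVING, then count its rows

Corrected query:
SELECT COUNT(*) FROM (SELECT genre FROM movies GROUP BY genre HAVING COUNT(*) >= 2)

Result:
COUNT(*)
--------
4       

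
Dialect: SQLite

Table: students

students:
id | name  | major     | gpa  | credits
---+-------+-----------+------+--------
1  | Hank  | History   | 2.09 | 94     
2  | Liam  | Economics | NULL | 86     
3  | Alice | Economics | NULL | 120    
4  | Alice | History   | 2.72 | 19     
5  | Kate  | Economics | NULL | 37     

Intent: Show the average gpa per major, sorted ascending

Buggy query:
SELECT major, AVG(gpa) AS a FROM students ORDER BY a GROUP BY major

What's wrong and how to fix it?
Bug: ORDER BY appears before GROUP BY; SQL clause order requires GROUP BY first

Fix: Reorder: SELECT … FROM … GROUP BY … ORDER BY …

Corrected query:
SELECT major, AVG(gpa) AS a FROM students GROUP BY major ORDER BY a

Result:
major     | a    
----------+------
Economics | NULL 
History   | 2.405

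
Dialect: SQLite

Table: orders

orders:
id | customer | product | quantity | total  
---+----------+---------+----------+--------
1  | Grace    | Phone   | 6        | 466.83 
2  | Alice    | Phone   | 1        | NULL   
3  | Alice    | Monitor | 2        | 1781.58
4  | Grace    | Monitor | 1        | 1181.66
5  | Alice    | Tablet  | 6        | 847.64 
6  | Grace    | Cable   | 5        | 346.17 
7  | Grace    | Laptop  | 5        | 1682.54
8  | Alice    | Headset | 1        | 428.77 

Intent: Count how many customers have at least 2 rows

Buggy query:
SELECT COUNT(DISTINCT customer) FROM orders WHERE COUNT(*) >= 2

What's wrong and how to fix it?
Bug: WHERE filters individual rows, not groups, so a group-level COUNT is invalid there

Fix: Group first with HAVING COUNT(*) >= 2, then COUNT the resulting groups

Corrected query:
SELECT COUNT(*) FROM (SELECT customer FROM orders GROUP BY customer HAVING COUNT(*) >= 2)

Result:
COUNT(*)
--------
2       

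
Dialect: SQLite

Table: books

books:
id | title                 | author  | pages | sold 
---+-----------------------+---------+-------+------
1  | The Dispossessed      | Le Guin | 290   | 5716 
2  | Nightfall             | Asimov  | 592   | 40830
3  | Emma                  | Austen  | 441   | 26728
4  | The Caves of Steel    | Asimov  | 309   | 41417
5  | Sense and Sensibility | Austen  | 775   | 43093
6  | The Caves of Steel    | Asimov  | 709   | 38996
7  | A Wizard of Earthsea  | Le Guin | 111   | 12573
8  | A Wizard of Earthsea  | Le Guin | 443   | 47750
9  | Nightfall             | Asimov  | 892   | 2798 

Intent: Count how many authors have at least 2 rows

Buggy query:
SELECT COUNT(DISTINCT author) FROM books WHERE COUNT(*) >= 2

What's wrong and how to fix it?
Bug: WHERE filters individual rows, not groups, so a group-level COUNT is invalid there

Fix: Use a subquery that GROUPs and filters with HAVING, then count its rows

Corrected query:
SELECT COUNT(*) FROM (SELECT author FROM books GROUP BY author HAVING COUNT(*) >= 2)

Result:
COUNT(*)
--------
3       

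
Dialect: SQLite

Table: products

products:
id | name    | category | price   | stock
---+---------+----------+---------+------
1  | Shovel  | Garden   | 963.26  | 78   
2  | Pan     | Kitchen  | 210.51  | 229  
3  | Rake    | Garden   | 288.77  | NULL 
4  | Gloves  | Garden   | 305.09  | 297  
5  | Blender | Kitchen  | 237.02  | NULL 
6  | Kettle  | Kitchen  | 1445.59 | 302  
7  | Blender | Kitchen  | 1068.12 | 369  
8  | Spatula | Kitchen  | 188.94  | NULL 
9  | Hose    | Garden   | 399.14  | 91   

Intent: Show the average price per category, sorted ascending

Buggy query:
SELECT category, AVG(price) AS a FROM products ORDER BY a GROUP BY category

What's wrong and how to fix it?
Bug: GROUP BY must precede ORDER BY

Fix: Move ORDER BY to the end, after GROUP BY

Corrected query:
SELECT category, AVG(price) AS a FROM products GROUP BY category ORDER BY a

Result:
category | a      
---------+--------
Garden   | 489.065
Kitchen  | 630.036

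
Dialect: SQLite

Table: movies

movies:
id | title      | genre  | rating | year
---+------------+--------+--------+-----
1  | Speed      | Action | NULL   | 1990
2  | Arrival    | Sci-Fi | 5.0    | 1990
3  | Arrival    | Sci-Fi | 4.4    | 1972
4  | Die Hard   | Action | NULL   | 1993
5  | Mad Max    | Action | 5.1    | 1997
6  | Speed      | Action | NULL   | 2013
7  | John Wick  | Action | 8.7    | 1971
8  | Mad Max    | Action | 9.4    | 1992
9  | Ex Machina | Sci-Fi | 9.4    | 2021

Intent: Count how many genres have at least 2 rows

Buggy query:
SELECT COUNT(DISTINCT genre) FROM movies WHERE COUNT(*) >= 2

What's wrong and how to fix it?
Bug: WHERE filters individual rows, not groups, so a group-level COUNT is invalid there

Fix: Use a subquery that GROUPs and filters with HAVING, then count its rows

Corrected query:
SELECT COUNT(*) FROM (SELECT genre FROM movies GROUP BY genre HAVING COUNT(*) >= 2)

Result:
COUNT(*)
--------
2       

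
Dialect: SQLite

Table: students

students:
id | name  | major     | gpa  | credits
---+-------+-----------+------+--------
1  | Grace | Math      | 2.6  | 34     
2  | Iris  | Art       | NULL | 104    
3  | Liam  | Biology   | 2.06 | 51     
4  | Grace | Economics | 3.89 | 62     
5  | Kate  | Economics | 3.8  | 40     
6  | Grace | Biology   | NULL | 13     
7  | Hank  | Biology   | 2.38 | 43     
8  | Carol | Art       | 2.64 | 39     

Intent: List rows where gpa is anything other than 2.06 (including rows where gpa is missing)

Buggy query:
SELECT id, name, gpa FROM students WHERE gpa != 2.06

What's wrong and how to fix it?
Bug: 'gpa != 2.06' is unknown when gpa is NULL, so NULL rows are silently excluded

Fix: Add an explicit OR gpa IS NULL to include the missing-value rows

Corrected query:
SELECT id, name, gpa FROM students WHERE gpa != 2.06 OR gpa IS NULL

Result:
id | name  | gpa 
---+-------+-----
1  | Grace | 2.6 
2  | Iris  | NULL
4  | Grace | 3.89
5  | Kate  | 3.8 
6  | Grace | NULL
7  | Hank  | 2.38
8  | Carol | 2.64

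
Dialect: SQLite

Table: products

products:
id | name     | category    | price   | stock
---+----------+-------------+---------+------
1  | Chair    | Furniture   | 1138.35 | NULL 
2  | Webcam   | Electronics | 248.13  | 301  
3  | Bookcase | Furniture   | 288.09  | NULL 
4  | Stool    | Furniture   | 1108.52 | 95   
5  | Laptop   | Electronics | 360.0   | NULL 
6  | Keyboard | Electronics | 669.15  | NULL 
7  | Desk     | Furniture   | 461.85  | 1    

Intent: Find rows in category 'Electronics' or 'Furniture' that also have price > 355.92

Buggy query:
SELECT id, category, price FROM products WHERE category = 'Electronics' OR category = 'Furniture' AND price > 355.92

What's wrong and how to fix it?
Bug: AND binds tighter than OR, so this parses as category = 'Electronics' OR (category = 'Furniture' AND price > 355.92)

Fix: Group the OR with parentheses (or use IN), then AND the threshold

Corrected query:
SELECT id, category, price FROM products WHERE (category = 'Electronics' OR category = 'Furniture') AND price > 355.92

Result:
id | category    | price  
---+-------------+--------
1  | Furniture   | 1138.35
4  | Furniture   | 1108.52
5  | Electronics | 360    
6  | Electronics | 669.15 
7  | Furniture   | 461.85 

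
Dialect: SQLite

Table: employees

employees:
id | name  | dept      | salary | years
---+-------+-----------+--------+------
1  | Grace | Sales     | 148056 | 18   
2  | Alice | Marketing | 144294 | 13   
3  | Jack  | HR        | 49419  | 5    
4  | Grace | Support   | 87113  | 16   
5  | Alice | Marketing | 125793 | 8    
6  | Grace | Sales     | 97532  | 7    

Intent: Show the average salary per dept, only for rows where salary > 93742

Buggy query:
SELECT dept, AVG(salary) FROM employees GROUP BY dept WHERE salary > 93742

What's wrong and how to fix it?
Bug: WHERE cannot follow GROUP BY

Fix: Move the WHERE clause before GROUP BY

Corrected query:
SELECT dept, AVG(salary) FROM employees WHERE salary > 93742 GROUP BY dept

Result:
dept      | AVG(salary)
----------+------------
Marketing | 135043.5   
Sales     | 122794     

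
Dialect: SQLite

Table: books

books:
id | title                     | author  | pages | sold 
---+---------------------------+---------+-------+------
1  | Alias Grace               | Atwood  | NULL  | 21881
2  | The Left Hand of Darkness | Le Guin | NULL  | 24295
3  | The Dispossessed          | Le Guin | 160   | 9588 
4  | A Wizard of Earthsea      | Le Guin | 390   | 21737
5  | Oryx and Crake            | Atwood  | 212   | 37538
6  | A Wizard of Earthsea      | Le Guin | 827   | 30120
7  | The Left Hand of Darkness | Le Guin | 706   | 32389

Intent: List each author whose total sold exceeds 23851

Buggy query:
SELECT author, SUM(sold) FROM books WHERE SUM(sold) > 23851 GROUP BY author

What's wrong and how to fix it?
Bug: Aggregate functions cannot appear in a WHERE clause

Fix: Use HAVING (which filters groups after aggregation) instead of WHERE

Corrected query:
SELECT author, SUM(sold) FROM books GROUP BY author HAVING SUM(sold) > 23851

Result:
author  | SUM(sold)
--------+----------
Atwood  | 59419    
Le Guin | 118129   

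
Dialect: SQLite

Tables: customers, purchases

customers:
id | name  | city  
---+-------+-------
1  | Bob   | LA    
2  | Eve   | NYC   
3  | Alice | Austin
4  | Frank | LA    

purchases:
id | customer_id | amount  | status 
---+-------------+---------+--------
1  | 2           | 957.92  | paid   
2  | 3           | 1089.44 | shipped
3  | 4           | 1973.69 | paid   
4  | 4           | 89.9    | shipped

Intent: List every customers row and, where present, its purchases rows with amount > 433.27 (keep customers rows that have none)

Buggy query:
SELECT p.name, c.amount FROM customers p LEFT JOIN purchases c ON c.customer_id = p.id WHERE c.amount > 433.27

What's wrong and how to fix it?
Bug: Filtering c.amount in WHERE discards the NULL rows produced by LEFT JOIN, turning it into an inner join

Fix: Put 'c.amount > 433.27' in the JOIN's ON clause instead of WHERE

Corrected query:
SELECT p.name, c.amount FROM customers p LEFT JOIN purchases c ON c.customer_id = p.id AND c.amount > 433.27

Result:
name  | amount 
------+--------
Bob   | NULL   
Eve   | 957.92 
Alice | 1089.44
Frank | 1973.69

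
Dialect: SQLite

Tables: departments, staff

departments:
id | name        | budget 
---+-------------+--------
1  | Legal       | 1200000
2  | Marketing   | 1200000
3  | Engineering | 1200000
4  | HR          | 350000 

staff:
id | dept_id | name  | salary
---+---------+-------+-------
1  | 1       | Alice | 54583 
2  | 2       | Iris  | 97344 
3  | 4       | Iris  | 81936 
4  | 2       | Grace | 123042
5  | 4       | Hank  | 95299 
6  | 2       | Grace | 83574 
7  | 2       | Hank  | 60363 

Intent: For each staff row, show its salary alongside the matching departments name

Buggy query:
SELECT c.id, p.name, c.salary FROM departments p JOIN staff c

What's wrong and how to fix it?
Bug: JOIN with no ON clause produces a cartesian product; every staff row pairs with every departments row

Fix: Add ON c.dept_id = p.id to the JOIN

Corrected query:
SELECT c.id, p.name, c.salary FROM departments p JOIN staff c ON c.dept_id = p.id

Result:
id | name      | salary
---+-----------+-------
1  | Legal     | 54583 
2  | Marketing | 97344 
3  | HR        | 81936 
4  | Marketing | 123042
5  | HR        | 95299 
6  | Marketing | 83574 
7  | Marketing | 60363 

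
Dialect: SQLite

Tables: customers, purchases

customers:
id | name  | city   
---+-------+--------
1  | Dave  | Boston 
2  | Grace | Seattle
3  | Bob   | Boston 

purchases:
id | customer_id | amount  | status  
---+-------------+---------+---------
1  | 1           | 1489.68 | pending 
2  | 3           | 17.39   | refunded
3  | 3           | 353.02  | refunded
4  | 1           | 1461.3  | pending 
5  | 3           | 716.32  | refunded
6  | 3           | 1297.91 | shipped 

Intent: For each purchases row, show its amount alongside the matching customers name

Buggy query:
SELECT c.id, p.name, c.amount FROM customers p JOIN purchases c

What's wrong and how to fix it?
Bug: Missing join condition: each purchases row is matched to all customers rows instead of just its own

Fix: Add ON c.customer_id = p.id to the JOIN

Corrected query:
SELECT c.id, p.name, c.amount FROM customers p JOIN purchases c ON c.customer_id = p.id

Result:
id | name | amount 
---+------+--------
1  | Dave | 1489.68
2  | Bob  | 17.39  
3  | Bob  | 353.02 
4  | Dave | 1461.3 
5  | Bob  | 716.32 
6  | Bob  | 1297.91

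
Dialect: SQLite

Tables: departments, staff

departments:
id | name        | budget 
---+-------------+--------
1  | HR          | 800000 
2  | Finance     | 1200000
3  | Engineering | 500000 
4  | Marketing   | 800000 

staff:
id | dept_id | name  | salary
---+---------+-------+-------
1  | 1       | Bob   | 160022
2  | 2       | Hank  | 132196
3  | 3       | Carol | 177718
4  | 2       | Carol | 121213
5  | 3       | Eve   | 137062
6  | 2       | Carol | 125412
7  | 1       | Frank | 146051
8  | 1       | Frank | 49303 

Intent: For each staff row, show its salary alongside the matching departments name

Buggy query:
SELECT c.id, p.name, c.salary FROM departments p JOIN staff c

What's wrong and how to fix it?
Bug: JOIN with no ON clause produces a cartesian product; every staff row pairs with every departments row

Fix: Add ON c.dept_id = p.id to the JOIN

Corrected query:
SELECT c.id, p.name, c.salary FROM departments p JOIN staff c ON c.dept_id = p.id

Result:
id | name        | salary
---+-------------+-------
1  | HR          | 160022
2  | Finance     | 132196
3  | Engineering | 177718
4  | Finance     | 121213
5  | Engineering | 137062
6  | Finance     | 125412
7  | HR          | 146051
8  | HR          | 49303 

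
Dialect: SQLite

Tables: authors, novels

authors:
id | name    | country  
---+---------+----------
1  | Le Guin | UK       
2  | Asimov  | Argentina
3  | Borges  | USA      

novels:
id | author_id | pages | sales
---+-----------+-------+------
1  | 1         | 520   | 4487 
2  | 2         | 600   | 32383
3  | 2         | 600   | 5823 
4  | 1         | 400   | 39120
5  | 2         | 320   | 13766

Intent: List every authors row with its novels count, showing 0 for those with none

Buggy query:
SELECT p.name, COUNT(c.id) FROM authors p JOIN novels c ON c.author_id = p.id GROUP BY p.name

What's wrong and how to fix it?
Bug: INNER JOIN drops authors rows that have no matching novels rows

Fix: Use LEFT JOIN so parents without children still appear (COUNT(c.id) gives 0)

Corrected query:
SELECT p.name, COUNT(c.id) FROM authors p LEFT JOIN novels c ON c.author_id = p.id GROUP BY p.name

Result:
name    | COUNT(c.id)
--------+------------
Asimov  | 3          
Borges  | 0          
Le Guin | 2          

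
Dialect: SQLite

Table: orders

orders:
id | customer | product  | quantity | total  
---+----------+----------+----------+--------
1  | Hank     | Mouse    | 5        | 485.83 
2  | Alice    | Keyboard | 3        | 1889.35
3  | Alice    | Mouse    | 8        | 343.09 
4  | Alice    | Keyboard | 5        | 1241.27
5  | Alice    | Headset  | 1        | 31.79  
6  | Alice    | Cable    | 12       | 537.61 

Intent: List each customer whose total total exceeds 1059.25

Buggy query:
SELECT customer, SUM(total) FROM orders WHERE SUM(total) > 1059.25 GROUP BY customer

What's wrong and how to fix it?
Bug: SUM(total) is an aggregate, but WHERE filters rows before aggregation

Fix: Move the aggregate condition to a HAVING clause

Corrected query:
SELECT customer, SUM(total) FROM orders GROUP BY customer HAVING SUM(total) > 1059.25

Result:
customer | SUM(total)
---------+-----------
Alice    | 4043.11   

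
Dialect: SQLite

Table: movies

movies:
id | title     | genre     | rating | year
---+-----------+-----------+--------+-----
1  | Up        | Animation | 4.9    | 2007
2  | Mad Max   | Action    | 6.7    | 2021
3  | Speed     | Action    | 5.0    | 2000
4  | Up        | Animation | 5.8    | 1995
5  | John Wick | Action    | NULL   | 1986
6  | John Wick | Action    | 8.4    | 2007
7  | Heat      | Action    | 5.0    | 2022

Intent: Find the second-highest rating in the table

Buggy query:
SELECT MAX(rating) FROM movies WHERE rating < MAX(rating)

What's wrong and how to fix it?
Bug: MAX(rating) on the right of the comparison is an aggregate-in-WHERE error

Fix: Compute the overall MAX in a subquery, then take MAX of rows below it

Corrected query:
SELECT MAX(rating) FROM movies WHERE rating < (SELECT MAX(rating) FROM movies)

Result:
MAX(rating)
-----------
6.7        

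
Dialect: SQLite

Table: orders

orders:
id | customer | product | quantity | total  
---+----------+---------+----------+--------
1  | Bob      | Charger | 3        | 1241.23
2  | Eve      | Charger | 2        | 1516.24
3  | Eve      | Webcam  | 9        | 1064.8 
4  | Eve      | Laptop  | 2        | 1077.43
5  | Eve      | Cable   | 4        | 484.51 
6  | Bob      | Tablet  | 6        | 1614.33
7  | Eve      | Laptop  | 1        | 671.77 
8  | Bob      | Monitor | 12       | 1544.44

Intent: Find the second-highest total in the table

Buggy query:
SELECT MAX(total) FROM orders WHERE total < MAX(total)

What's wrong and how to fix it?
Bug: The inner MAX is an aggregate inside WHERE, which is not allowed

Fix: Compute the overall MAX in a subquery, then take MAX of rows below it

Corrected query:
SELECT MAX(total) FROM orders WHERE total < (SELECT MAX(total) FROM orders)

Result:
MAX(total)
----------
1544.44   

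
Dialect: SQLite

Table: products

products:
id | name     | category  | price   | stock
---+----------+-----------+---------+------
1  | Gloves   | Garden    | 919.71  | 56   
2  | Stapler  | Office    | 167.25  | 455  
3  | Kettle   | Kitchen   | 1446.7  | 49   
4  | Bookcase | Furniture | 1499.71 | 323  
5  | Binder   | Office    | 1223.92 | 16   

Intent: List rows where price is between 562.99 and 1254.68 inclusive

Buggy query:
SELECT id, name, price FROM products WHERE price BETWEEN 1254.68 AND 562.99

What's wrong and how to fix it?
Bug: The bounds are reversed; BETWEEN a AND b requires a <= b to match anything

Fix: Swap the bounds so the smaller value comes first

Corrected query:
SELECT id, name, price FROM products WHERE price BETWEEN 562.99 AND 1254.68

Result:
id | name   | price  
---+--------+--------
1  | Gloves | 919.71 
5  | Binder | 1223.92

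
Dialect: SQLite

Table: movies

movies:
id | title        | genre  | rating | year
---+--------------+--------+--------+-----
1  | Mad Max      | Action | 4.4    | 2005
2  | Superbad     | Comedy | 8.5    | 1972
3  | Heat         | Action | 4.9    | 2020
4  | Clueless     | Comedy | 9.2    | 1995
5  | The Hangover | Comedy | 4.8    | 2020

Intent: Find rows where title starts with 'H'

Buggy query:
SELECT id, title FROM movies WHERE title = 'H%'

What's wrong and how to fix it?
Bug: '=' compares the literal string including the % character; pattern matching needs LIKE

Fix: Use LIKE for wildcard pattern matching

Corrected query:
SELECT id, title FROM movies WHERE title LIKE 'H%'

Result:
id | title
---+------
3  | Heat 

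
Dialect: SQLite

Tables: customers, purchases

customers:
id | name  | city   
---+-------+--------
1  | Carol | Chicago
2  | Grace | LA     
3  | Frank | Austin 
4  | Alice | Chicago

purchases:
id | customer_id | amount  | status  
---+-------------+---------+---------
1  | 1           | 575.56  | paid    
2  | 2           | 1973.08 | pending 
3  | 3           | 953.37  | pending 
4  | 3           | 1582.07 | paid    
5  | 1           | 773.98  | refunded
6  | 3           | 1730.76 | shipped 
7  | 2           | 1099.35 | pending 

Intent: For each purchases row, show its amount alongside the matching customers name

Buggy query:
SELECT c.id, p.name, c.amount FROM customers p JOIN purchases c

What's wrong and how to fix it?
Bug: JOIN with no ON clause produces a cartesian product; every purchases row pairs with every customers row

Fix: Specify the join condition linking the foreign key to the parent id

Corrected query:
SELECT c.id, p.name, c.amount FROM customers p JOIN purchases c ON c.customer_id = p.id

Result:
id | name  | amount 
---+-------+--------
1  | Carol | 575.56 
2  | Grace | 1973.08
3  | Frank | 953.37 
4  | Frank | 1582.07
5  | Carol | 773.98 
6  | Frank | 1730.76
7  | Grace | 1099.35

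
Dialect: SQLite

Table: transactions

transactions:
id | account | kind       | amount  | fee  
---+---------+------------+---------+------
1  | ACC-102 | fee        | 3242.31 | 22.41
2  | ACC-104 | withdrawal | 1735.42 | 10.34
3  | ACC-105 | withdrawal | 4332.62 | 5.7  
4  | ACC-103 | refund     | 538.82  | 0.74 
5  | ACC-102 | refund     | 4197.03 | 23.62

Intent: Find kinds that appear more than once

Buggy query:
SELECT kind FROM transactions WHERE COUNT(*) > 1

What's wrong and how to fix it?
Bug: COUNT(*) is an aggregate and cannot be used in WHERE

Fix: GROUP BY kind, then filter groups with HAVING COUNT(*) > 1

Corrected query:
SELECT kind FROM transactions GROUP BY kind HAVING COUNT(*) > 1

Result:
kind      
----------
refund    
withdrawal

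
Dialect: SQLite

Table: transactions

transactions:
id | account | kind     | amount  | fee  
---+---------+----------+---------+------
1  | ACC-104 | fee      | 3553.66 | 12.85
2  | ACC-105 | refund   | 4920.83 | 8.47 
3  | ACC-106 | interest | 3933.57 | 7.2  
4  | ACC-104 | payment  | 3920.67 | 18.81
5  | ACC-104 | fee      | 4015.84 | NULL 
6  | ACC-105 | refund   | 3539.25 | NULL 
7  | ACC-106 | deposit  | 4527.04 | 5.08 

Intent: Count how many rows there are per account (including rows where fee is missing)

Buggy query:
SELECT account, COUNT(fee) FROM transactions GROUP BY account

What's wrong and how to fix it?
Bug: COUNT(fee) skips NULLs, so groups with missing fee are undercounted

Fix: Replace COUNT(fee) with COUNT(*)

Corrected query:
SELECT account, COUNT(*) FROM transactions GROUP BY account

Result:
account | COUNT(*)
--------+---------
ACC-104 | 3       
ACC-105 | 2       
ACC-106 | 2       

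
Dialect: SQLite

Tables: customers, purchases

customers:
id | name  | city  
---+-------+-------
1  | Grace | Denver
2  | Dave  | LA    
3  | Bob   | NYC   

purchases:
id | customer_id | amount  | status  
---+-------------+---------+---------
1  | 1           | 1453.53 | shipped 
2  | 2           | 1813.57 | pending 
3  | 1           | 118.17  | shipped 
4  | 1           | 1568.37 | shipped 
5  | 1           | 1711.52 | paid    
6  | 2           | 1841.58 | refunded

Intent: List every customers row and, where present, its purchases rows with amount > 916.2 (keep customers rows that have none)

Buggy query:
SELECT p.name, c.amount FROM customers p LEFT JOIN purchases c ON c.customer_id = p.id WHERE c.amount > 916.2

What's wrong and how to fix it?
Bug: A WHERE condition on the right-hand table after LEFT JOIN drops unmatched parents

Fix: Put 'c.amount > 916.2' in the JOIN's ON clause instead of WHERE

Corrected query:
SELECT p.name, c.amount FROM customers p LEFT JOIN purchases c ON c.customer_id = p.id AND c.amount > 916.2

Result:
name  | amount 
------+--------
Grace | 1453.53
Grace | 1568.37
Grace | 1711.52
Dave  | 1813.57
Dave  | 1841.58
Bob   | NULL   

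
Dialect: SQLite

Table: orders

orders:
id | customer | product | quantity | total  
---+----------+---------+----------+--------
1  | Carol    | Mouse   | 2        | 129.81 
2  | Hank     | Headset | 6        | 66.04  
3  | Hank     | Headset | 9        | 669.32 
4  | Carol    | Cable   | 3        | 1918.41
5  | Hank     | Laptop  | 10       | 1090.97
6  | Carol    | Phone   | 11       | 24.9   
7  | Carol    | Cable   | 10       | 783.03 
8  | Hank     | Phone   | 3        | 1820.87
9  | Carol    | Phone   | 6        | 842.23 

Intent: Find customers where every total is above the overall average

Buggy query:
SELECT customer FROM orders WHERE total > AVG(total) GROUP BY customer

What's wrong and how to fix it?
Bug: AVG() is an aggregate; it can't sit directly in WHERE

Fix: Use a subquery for AVG and a HAVING MIN(...) filter so the condition holds for every row in the group

Corrected query:
SELECT customer FROM orders GROUP BY customer HAVING MIN(total) > (SELECT AVG(total) FROM orders)

Result:
(no rows)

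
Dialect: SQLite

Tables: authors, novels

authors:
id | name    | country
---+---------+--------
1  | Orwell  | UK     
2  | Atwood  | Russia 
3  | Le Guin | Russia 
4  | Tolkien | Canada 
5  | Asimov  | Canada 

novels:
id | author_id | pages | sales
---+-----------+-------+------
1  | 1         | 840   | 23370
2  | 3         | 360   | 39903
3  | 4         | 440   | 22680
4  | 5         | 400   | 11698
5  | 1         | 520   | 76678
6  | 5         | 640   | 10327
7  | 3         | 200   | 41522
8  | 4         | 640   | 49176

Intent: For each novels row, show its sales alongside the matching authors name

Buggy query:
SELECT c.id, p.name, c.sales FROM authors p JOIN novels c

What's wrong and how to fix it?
Bug: Missing join condition: each novels row is matched to all authors rows instead of just its own

Fix: Specify the join condition linking the foreign key to the parent id

Corrected query:
SELECT c.id, p.name, c.sales FROM authors p JOIN novels c ON c.author_id = p.id

Result:
id | name    | sales
---+---------+------
1  | Orwell  | 23370
2  | Le Guin | 39903
3  | Tolkien | 22680
4  | Asimov  | 11698
5  | Orwell  | 76678
6  | Asimov  | 10327
7  | Le Guin | 41522
8  | Tolkien | 49176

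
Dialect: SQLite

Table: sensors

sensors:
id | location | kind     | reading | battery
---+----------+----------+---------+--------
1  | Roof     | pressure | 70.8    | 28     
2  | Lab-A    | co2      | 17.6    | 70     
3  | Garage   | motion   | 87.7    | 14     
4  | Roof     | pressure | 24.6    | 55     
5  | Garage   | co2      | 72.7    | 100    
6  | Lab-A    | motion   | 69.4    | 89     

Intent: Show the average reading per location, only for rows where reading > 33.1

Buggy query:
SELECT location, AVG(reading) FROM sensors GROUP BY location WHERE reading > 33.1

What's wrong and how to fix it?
Bug: WHERE cannot follow GROUP BY

Fix: Move the WHERE clause before GROUP BY

Corrected query:
SELECT location, AVG(reading) FROM sensors WHERE reading > 33.1 GROUP BY location

Result:
location | AVG(reading)
---------+-------------
Garage   | 80.2        
Lab-A    | 69.4        
Roof     | 70.8        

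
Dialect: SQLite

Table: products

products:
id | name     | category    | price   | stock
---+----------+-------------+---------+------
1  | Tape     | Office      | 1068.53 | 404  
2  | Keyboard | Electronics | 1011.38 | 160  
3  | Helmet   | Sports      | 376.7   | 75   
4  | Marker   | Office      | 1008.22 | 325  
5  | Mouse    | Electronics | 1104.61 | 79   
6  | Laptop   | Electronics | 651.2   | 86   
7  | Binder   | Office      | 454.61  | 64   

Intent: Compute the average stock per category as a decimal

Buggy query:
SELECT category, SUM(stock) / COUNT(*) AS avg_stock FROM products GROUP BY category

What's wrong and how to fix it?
Bug: SUM(stock) and COUNT(*) are both integers; the division truncates the fractional part

Fix: Cast one side to REAL so the division keeps the fractional part

Corrected query:
SELECT category, SUM(stock) * 1.0 / COUNT(*) AS avg_stock FROM products GROUP BY category

Result:
category    | avg_stock 
------------+-----------
Electronics | 108.333333
Office      | 264.333333
Sports      | 75        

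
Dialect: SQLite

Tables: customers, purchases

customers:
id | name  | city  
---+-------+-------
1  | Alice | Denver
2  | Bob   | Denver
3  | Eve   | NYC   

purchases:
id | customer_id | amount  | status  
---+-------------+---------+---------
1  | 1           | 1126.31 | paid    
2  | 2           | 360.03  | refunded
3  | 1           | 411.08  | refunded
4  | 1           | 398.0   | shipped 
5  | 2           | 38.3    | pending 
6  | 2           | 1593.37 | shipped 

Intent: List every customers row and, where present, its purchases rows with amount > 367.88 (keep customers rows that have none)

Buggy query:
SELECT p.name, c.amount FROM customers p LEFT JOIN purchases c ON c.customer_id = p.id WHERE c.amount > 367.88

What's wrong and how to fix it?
Bug: A WHERE condition on the right-hand table after LEFT JOIN drops unmatched parents

Fix: Put 'c.amount > 367.88' in the JOIN's ON clause instead of WHERE

Corrected query:
SELECT p.name, c.amount FROM customers p LEFT JOIN purchases c ON c.customer_id = p.id AND c.amount > 367.88

Result:
name  | amount 
------+--------
Alice | 398    
Alice | 411.08 
Alice | 1126.31
Bob   | 1593.37
Eve   | NULL   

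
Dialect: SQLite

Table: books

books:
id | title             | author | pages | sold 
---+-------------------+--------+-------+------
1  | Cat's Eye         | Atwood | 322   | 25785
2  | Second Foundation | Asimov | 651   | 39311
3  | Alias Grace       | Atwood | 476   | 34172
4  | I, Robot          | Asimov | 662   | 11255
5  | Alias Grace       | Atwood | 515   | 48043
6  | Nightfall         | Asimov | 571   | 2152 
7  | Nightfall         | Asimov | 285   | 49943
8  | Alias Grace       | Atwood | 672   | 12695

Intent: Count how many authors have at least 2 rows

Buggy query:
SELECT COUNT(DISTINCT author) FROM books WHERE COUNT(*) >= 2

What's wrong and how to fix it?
Bug: COUNT(*) cannot appear in WHERE; the per-group count doesn't exist yet

Fix: Group first with HAVING COUNT(*) >= 2, then COUNT the resulting groups

Corrected query:
SELECT COUNT(*) FROM (SELECT author FROM books GROUP BY author HAVING COUNT(*) >= 2)

Result:
COUNT(*)
--------
2       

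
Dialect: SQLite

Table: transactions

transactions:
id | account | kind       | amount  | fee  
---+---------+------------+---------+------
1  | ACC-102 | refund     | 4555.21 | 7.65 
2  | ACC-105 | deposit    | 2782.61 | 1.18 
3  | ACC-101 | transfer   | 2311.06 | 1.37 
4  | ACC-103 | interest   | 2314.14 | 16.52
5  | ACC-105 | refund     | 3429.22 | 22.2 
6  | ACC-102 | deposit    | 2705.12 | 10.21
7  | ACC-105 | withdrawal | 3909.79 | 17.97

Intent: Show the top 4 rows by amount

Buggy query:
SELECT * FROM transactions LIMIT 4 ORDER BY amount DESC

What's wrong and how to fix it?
Bug: ORDER BY cannot follow LIMIT; LIMIT is the final clause

Fix: Swap the clauses: ORDER BY first, then LIMIT

Corrected query:
SELECT * FROM transactions ORDER BY amount DESC LIMIT 4

Result:
id | account | kind       | amount  | fee  
---+---------+------------+---------+------
1  | ACC-102 | refund     | 4555.21 | 7.65 
7  | ACC-105 | withdrawal | 3909.79 | 17.97
5  | ACC-105 | refund     | 3429.22 | 22.2 
2  | ACC-105 | deposit    | 2782.61 | 1.18 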